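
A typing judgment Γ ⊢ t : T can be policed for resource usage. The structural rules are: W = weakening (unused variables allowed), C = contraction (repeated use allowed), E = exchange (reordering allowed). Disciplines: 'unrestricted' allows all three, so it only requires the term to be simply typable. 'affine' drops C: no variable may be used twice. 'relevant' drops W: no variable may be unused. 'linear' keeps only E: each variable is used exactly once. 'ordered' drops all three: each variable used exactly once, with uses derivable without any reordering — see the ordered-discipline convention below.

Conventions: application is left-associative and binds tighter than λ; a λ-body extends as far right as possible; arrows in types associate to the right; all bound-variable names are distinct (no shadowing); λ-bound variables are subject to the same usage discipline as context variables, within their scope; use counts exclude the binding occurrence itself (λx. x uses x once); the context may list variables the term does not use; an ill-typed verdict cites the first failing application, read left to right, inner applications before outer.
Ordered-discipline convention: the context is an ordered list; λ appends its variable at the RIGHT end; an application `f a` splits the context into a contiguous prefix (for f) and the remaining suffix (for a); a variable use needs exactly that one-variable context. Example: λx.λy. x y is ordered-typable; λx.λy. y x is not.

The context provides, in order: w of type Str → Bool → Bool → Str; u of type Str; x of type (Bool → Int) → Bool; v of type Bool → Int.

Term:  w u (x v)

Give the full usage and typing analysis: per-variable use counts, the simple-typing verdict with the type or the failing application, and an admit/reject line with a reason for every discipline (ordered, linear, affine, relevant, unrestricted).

usage: w: 1; u: 1; x: 1; v: 1
uses in reading order: w, u, x, v
typing: the term checks, with type Bool → Str
ordered ✓ (w, u, x, v once each; derivable with no W/C/E)
linear ✓ (each of w, u, x, v used exactly once)
affine ✓ (none of w, u, x, v used more than once)
relevant ✓ (w, u, x, v: all used, weakening unneeded)
unrestricted ✓ (type-checks (Bool → Str) and nothing is barred)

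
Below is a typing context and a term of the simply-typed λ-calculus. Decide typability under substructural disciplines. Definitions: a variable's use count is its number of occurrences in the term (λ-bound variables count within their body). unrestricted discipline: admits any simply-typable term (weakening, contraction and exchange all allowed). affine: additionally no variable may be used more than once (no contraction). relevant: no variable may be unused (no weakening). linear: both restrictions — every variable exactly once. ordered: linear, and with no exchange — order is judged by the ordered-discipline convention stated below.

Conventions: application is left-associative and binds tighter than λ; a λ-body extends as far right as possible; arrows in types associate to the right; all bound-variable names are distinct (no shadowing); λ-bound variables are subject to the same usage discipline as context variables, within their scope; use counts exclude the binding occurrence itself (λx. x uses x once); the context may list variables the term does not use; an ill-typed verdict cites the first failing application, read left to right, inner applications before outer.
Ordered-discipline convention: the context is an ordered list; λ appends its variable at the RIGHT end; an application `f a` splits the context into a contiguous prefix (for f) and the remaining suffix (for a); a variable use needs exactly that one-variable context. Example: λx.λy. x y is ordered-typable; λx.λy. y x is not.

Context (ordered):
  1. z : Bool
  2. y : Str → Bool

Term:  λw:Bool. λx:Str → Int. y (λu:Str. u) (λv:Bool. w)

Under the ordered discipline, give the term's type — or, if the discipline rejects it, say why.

not well-typed under ordered — a type mismatch blocks all five
variable uses: z=0, y=1, w (bound)=1, x (bound)=0, u (bound)=1, v (bound)=0
use order (left to right): y, u, w
typing: ill-typed: argument of type Str → Str where Str is required
across the five disciplines: ordered ✗ · linear ✗ · affine ✗ · relevant ✗ · unrestricted ✗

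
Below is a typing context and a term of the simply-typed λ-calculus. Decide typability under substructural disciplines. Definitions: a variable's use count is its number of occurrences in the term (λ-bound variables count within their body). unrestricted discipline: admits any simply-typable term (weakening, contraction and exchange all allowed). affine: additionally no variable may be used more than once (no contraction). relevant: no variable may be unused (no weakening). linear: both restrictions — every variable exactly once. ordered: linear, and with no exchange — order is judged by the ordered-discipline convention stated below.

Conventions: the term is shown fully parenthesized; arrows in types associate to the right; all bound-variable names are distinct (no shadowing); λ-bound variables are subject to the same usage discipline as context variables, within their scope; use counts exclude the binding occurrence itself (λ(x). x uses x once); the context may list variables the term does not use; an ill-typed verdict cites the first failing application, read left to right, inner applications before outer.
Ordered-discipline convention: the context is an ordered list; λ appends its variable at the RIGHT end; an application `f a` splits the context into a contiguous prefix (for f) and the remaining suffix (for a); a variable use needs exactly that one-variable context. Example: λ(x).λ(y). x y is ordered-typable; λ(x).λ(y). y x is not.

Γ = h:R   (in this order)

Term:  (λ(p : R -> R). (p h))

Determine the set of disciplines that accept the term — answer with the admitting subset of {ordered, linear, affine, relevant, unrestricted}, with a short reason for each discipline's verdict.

admitting disciplines: linear, affine, relevant, unrestricted
variable uses: h=1; p [bound]=1
use order (left to right): p, h
typing: the term checks, with type (R -> R) -> R
ordered ✗ (no ordered split (uses run p, h))
linear ✓ (each of h, p used exactly once)
affine ✓ (at most one use each (h, p))
relevant ✓ (none of h, p goes unused)
unrestricted ✓ (typability at (R -> R) -> R is all that's needed)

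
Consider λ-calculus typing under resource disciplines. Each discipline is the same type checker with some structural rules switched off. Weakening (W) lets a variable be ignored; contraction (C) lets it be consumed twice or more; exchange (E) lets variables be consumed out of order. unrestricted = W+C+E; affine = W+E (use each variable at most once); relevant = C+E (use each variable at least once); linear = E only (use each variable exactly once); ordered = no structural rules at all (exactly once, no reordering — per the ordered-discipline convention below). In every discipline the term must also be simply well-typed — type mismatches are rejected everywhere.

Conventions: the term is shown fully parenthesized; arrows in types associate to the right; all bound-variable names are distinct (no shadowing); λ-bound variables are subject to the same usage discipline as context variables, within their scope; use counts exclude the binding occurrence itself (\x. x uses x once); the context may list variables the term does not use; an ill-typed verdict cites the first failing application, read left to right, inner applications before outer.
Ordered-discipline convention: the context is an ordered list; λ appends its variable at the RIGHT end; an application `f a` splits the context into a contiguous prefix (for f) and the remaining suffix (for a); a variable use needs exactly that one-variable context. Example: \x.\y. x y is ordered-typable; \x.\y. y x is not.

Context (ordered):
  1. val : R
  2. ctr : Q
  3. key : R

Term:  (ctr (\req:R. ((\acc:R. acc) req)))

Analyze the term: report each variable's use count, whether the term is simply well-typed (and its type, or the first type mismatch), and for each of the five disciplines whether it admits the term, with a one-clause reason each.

variable uses: val: 0, ctr: 1, key: 0, req (λ-bound): 1, acc (λ-bound): 1
order of uses: ctr, acc, req
typing: ill-typed: can't apply a value of type Q
ordered: ✗, a type mismatch blocks all five
linear: ✗, the type mismatch rejects it
affine: ✗, not simply typable
relevant: ✗, fails simple typing
unrestricted: ✗, a type mismatch blocks all five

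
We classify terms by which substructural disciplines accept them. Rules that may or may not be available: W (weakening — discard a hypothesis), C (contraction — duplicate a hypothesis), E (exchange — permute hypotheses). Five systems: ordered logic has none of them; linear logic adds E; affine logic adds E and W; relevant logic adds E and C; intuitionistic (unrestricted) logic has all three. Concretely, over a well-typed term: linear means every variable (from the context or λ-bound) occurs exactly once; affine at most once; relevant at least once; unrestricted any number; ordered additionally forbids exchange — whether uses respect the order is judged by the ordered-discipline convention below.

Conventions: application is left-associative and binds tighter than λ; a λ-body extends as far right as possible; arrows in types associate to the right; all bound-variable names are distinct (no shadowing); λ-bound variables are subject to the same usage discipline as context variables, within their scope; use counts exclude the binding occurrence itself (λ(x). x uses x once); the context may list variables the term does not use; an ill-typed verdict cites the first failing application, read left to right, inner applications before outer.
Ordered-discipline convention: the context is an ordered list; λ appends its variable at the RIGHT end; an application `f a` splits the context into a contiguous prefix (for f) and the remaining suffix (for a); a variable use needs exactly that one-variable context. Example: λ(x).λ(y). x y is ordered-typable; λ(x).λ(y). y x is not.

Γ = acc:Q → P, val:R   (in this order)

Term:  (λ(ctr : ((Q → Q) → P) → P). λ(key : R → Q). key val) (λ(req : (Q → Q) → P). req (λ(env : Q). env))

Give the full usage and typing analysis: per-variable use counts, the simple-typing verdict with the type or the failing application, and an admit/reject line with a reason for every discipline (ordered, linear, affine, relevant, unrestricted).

use counts: acc ×0; val ×1; ctr [bound] ×0; key [bound] ×1; req [bound] ×1; env [bound] ×1
left-to-right use order: key, val, req, env
typing: the term checks, with type (R → Q) → Q
ordered ✗ (acc, ctr never used (weakening))
linear ✗ (acc, ctr never used (weakening))
affine ✓ (acc, val, ctr, key, req, env: no repeats, contraction unneeded)
relevant ✗ (acc, ctr never used (weakening))
unrestricted ✓ (typability at (R → Q) → Q is all that's needed)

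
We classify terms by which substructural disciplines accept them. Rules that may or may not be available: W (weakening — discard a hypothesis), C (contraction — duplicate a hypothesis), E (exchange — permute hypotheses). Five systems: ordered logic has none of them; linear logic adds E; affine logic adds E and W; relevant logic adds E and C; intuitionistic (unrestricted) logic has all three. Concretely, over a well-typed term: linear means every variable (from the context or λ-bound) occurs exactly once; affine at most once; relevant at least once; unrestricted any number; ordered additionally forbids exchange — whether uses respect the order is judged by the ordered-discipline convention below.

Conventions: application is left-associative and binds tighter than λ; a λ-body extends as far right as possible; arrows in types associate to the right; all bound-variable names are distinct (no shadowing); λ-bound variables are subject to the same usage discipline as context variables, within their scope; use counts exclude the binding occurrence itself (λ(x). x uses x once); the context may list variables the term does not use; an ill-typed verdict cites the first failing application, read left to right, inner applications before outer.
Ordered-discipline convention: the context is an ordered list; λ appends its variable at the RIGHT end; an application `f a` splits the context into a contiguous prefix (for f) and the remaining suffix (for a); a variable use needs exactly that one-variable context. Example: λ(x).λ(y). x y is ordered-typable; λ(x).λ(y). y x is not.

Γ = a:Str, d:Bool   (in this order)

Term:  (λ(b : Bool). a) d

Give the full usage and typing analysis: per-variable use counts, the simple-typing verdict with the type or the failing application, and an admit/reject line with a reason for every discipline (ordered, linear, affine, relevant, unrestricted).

usage: a: 1×, d: 1×, b (λ-bound): 0×
use order (left to right): a, d
typing: the term checks, with type Str
ordered: ✗, b never used (weakening)
linear: ✗, b never used (weakening)
affine: ✓, at most one use each (a, d, b)
relevant: ✗, b never used (weakening)
unrestricted: ✓, simply typable at Str; W, C, E all held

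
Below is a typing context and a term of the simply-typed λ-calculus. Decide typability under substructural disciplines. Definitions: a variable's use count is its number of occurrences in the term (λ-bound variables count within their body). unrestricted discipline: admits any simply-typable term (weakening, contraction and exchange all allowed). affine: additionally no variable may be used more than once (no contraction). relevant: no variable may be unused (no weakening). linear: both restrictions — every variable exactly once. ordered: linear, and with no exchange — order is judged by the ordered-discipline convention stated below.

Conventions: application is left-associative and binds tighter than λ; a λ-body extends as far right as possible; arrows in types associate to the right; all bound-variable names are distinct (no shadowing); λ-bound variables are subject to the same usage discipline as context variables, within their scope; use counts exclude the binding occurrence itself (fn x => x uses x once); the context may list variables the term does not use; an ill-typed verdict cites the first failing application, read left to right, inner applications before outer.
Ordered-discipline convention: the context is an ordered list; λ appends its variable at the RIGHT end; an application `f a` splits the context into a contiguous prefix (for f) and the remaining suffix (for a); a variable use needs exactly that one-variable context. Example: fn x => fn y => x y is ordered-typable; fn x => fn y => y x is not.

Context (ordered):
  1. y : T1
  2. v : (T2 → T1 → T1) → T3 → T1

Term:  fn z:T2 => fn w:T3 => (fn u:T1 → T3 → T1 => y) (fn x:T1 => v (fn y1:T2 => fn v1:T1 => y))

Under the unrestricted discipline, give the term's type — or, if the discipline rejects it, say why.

term : T2 → T3 → T1
usage: y: 2×, v: 1×, z (bound): 0×, w (bound): 0×, u (bound): 0×, x (bound): 0×, y1 (bound): 0×, v1 (bound): 0×
use order (left to right): y, v, y
typing: ✓ — T2 → T3 → T1
per-discipline verdicts: ordered ✗, linear ✗, affine ✗, relevant ✗, unrestricted ✓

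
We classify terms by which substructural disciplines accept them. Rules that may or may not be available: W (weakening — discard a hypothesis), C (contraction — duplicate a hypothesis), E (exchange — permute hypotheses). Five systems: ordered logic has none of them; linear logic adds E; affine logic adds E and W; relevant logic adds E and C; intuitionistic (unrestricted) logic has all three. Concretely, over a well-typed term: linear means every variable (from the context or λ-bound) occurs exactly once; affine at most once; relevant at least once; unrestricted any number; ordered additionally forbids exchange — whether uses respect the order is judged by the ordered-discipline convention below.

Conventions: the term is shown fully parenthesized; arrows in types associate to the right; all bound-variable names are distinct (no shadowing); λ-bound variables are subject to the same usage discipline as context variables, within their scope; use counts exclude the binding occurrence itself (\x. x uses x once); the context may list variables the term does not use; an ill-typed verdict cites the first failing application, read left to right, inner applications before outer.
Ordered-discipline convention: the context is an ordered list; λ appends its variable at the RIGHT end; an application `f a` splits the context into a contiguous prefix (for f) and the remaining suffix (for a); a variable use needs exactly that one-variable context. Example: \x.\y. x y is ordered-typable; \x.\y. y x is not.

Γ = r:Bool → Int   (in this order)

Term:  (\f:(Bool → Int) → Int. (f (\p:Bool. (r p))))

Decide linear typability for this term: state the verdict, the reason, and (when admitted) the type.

yes — single use per variable (r, f, p); term : ((Bool → Int) → Int) → Int
use counts: r=1; f [bound]=1; p [bound]=1
left-to-right use order: f, r, p
typing: well-typed at ((Bool → Int) → Int) → Int
per-discipline verdicts: ordered ✗ · linear ✓ · affine ✓ · relevant ✓ · unrestricted ✓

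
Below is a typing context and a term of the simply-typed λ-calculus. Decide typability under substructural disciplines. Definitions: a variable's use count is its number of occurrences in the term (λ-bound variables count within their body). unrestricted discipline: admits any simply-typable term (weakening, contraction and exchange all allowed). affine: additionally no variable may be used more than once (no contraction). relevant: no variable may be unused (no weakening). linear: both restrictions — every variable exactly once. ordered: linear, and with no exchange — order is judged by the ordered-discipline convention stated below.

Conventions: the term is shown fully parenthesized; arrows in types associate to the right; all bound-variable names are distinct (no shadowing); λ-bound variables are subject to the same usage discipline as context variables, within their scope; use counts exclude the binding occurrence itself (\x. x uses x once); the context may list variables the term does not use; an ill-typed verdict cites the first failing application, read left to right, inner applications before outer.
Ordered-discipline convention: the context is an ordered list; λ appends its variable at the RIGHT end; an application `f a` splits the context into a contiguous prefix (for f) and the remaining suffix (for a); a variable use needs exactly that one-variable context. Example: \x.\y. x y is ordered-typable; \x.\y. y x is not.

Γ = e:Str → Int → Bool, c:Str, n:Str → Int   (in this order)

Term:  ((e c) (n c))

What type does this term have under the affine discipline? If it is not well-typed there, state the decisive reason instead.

not well-typed under affine — uses contraction: c ×2
usage: e ×1, c ×2, n ×1
left-to-right use order: e, c, n, c
typing: well-typed at Bool
per-discipline verdicts: ordered ✗, linear ✗, affine ✗, relevant ✓, unrestricted ✓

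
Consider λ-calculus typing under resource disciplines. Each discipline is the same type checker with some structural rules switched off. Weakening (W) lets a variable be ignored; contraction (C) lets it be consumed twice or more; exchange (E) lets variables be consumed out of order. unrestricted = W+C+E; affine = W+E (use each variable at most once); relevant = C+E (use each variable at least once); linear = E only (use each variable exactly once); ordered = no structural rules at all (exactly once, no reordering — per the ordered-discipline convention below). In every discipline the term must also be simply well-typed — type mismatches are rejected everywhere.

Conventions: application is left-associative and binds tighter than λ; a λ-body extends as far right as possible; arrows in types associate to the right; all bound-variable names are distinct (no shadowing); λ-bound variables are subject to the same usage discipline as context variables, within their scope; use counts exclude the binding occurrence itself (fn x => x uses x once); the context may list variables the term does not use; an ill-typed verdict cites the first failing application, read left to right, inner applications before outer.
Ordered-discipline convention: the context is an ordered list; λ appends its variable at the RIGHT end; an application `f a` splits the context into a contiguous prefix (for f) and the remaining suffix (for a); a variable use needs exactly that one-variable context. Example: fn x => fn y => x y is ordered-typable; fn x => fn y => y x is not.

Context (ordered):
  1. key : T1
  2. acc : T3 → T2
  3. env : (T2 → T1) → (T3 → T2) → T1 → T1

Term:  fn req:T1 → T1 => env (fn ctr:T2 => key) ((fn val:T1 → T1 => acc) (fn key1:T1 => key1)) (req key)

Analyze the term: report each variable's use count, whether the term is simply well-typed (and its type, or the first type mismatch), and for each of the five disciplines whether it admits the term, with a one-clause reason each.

variable uses: key: 2, acc: 1, env: 1, req [bound]: 1, ctr [bound]: 0, val [bound]: 0, key1 [bound]: 1
uses in reading order: env, key, acc, key1, req, key
typing: the term checks, with type (T1 → T1) → T1
ordered: ✗, key ×2 used more than once (contraction); ctr, val left unused
linear: ✗, key ×2 used more than once (contraction); ctr, val left unused
affine: ✗, key ×2 used more than once (contraction)
relevant: ✗, ctr, val left unused
unrestricted: ✓, simply typable at (T1 → T1) → T1; W, C, E all held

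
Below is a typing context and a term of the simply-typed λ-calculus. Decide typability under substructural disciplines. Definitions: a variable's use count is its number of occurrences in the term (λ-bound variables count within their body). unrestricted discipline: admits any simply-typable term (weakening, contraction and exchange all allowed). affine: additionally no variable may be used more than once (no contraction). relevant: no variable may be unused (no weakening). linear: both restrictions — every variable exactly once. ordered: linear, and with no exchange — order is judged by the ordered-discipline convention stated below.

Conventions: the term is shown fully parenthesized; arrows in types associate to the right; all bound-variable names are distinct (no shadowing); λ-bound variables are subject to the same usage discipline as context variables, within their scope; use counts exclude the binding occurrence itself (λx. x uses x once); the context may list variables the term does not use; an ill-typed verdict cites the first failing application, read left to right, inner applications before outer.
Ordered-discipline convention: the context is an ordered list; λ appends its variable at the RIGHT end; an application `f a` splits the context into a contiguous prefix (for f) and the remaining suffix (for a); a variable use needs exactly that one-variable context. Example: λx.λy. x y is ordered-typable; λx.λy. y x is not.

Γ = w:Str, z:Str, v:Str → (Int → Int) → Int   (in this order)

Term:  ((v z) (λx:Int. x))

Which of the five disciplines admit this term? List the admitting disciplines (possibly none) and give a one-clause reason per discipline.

admitting disciplines: affine, unrestricted
variable uses: w: 0; z: 1; v: 1; x [bound]: 1
uses in reading order: v, z, x
typing: well-typed — term : Int
ordered: ✗, w left unused
linear: ✗, w left unused
affine: ✓, at most one use each (w, z, v, x)
relevant: ✗, w left unused
unrestricted: ✓, simply typable at Int; W, C, E all held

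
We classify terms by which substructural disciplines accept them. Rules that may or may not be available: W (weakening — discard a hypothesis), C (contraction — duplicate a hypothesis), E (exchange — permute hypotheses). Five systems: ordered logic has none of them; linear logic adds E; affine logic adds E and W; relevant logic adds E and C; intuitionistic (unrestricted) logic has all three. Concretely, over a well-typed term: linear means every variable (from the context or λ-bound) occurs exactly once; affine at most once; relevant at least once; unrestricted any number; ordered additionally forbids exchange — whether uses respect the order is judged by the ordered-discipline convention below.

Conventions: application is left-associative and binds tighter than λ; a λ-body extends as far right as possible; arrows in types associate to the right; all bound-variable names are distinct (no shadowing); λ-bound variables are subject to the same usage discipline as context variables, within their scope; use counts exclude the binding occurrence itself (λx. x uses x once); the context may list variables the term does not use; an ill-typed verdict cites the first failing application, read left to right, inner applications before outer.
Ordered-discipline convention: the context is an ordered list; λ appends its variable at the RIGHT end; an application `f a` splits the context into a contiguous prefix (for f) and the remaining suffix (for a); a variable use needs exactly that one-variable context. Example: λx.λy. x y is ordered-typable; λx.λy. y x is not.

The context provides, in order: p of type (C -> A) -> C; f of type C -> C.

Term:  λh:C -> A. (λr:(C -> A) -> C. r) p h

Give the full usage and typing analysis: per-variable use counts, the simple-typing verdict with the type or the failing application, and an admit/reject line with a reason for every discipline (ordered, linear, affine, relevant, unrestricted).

counts: p ×1, f ×0, h (bound) ×1, r (bound) ×1
left-to-right use order: r, p, h
typing: well-typed — term : (C -> A) -> C
ordered ✗ (needs weakening: f unused)
linear ✗ (needs weakening: f unused)
affine ✓ (p, f, h, r: no repeats, contraction unneeded)
relevant ✗ (needs weakening: f unused)
unrestricted ✓ (typability at (C -> A) -> C is all that's needed)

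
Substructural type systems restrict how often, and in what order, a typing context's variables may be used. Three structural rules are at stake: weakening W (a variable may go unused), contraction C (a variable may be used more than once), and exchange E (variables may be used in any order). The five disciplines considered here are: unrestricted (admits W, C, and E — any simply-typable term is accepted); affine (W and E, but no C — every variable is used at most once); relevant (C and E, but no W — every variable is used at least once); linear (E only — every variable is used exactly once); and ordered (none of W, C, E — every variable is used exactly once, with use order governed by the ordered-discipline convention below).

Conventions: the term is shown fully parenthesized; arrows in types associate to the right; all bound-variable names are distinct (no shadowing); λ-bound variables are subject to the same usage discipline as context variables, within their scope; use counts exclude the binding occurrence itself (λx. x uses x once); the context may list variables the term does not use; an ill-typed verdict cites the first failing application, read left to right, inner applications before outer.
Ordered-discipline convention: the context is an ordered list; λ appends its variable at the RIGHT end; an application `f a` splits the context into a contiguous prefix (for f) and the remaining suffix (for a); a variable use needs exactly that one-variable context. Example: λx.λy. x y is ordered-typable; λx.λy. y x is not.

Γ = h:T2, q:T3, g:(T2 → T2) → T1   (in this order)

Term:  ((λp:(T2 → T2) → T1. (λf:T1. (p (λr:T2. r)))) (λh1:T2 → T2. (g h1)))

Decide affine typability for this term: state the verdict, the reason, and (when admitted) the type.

yes — at most one use each (h, q, g, p, f, r, h1); term : T1 → T1
counts: h ×0; q ×0; g ×1; p [bound] ×1; f [bound] ×0; r [bound] ×1; h1 [bound] ×1
left-to-right use order: p, r, g, h1
typing: well-typed at T1 → T1
all disciplines: ordered ✗, linear ✗, affine ✓, relevant ✗, unrestricted ✓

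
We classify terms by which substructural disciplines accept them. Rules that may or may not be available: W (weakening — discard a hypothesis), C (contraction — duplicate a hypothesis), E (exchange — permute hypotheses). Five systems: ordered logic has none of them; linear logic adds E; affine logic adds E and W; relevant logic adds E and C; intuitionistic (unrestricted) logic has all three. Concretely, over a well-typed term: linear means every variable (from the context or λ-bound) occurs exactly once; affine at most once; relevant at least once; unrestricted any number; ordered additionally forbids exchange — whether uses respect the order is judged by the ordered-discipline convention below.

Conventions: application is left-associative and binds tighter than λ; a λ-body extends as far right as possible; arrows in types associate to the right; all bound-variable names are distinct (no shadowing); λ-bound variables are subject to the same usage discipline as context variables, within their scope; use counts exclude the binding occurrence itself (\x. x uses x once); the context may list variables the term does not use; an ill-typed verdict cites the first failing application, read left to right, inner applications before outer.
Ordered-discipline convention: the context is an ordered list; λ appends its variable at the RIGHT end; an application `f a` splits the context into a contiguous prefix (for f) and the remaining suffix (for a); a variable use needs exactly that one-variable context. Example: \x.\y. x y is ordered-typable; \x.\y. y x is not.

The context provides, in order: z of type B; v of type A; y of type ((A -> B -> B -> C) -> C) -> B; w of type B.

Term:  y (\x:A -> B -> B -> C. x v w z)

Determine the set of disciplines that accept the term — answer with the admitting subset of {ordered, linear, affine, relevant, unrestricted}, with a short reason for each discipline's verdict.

admitting disciplines: linear, affine, relevant, unrestricted
variable uses: z ×1, v ×1, y ×1, w ×1, x [bound] ×1
uses in reading order: y, x, v, w, z
typing: the term checks, with type B
ordered: ✗ — no contiguous prefix/suffix split fits y, x, v, w, z
linear: ✓ — z, v, y, w, x: one use apiece
affine: ✓ — no duplicate uses among z, v, y, w, x
relevant: ✓ — every one of z, v, y, w, x appears
unrestricted: ✓ — simply typable at B; W, C, E all held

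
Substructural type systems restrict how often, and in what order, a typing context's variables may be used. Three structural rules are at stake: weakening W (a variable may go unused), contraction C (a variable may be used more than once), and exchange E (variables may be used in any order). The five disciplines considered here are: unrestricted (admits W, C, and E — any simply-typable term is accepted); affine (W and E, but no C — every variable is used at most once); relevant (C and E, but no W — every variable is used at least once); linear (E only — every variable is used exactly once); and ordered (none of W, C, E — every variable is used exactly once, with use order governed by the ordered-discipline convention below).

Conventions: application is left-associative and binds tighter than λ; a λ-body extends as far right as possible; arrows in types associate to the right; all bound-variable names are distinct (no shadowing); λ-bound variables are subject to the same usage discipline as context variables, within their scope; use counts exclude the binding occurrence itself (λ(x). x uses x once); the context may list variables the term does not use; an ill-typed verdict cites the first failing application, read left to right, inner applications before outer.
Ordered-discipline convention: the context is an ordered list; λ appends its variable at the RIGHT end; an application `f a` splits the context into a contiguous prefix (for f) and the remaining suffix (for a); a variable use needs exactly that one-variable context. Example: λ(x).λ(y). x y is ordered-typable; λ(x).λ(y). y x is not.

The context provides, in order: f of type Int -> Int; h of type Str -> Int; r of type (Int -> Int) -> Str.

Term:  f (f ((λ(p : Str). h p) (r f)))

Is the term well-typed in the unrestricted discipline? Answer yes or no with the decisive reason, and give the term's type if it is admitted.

yes — simply typable at Int; W, C, E all held; term : Int
use counts: f ×3, h ×1, r ×1, p (λ-bound) ×1
uses in reading order: f, f, h, p, r, f
typing: well-typed at Int
summary: ordered ✗ | linear ✗ | affine ✗ | relevant ✓ | unrestricted ✓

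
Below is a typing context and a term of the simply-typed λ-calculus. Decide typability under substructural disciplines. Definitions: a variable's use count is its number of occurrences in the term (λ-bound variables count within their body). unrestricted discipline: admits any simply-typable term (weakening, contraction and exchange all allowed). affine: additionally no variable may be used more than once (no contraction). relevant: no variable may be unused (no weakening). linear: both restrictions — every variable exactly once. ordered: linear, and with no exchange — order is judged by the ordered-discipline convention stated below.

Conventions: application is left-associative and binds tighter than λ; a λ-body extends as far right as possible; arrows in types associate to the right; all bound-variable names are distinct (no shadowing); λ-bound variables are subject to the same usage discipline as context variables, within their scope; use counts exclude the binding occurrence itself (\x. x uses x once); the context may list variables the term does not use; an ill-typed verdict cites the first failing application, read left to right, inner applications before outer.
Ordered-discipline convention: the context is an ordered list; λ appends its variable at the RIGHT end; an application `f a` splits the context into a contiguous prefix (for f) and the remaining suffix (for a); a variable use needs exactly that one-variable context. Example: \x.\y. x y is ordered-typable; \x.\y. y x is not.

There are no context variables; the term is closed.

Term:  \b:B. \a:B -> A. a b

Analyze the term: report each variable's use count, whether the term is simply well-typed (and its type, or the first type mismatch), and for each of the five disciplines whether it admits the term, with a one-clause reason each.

usage: b (λ-bound): 1, a (λ-bound): 1
use order (left to right): a, b
typing: the term checks, with type B -> (B -> A) -> A
ordered: ✗ — needs exchange: uses follow a, b
linear: ✓ — each of b, a used exactly once
affine: ✓ — no duplicate uses among b, a
relevant: ✓ — b, a: all used, weakening unneeded
unrestricted: ✓ — typability at B -> (B -> A) -> A is all that's needed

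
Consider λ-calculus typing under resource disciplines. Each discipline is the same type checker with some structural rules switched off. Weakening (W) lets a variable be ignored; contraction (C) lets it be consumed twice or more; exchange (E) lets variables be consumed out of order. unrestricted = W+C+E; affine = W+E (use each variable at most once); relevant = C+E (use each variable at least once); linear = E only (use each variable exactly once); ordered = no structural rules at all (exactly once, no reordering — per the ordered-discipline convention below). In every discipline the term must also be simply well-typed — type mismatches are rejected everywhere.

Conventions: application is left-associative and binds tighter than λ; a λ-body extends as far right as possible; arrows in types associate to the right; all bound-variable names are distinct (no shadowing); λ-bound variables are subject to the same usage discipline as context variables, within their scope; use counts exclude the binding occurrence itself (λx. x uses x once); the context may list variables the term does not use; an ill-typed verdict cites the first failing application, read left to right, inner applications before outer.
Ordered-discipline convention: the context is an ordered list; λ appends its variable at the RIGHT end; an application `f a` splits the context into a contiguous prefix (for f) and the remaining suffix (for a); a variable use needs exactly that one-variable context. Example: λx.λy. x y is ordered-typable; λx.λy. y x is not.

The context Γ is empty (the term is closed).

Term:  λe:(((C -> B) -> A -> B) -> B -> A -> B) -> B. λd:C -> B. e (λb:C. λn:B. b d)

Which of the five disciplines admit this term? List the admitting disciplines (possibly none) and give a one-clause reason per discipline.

admitting disciplines: none
usage: e (bound) ×1, d (bound) ×1, b (bound) ×1, n (bound) ×0
left-to-right use order: e, b, d
typing: ill-typed: applying a non-function (C)
ordered: ✗, the type mismatch rejects it
linear: ✗, not simply typable
affine: ✗, fails simple typing
relevant: ✗, a type mismatch blocks all five
unrestricted: ✗, the type mismatch rejects it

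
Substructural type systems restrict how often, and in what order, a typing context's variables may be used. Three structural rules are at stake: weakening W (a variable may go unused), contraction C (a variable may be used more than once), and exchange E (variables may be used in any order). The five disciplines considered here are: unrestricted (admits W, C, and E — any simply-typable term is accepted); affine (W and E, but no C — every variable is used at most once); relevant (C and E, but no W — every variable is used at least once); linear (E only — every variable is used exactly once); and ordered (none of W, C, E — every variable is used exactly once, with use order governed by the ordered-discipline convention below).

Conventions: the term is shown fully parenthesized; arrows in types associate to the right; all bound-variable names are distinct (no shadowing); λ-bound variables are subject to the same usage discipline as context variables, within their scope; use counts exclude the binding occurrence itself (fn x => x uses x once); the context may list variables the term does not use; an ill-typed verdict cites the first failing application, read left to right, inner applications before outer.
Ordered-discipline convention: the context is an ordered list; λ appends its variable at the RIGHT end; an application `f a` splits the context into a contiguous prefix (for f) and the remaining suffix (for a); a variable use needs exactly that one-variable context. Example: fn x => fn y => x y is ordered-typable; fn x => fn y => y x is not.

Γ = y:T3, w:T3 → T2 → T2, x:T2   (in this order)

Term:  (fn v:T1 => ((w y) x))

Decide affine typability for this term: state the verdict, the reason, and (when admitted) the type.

yes — at most one use each (y, w, x, v); term : T1 → T2
counts: y: 1; w: 1; x: 1; v (bound): 0
uses in reading order: w, y, x
typing: well-typed at T1 → T2
all disciplines: ordered ✗ · linear ✗ · affine ✓ · relevant ✗ · unrestricted ✓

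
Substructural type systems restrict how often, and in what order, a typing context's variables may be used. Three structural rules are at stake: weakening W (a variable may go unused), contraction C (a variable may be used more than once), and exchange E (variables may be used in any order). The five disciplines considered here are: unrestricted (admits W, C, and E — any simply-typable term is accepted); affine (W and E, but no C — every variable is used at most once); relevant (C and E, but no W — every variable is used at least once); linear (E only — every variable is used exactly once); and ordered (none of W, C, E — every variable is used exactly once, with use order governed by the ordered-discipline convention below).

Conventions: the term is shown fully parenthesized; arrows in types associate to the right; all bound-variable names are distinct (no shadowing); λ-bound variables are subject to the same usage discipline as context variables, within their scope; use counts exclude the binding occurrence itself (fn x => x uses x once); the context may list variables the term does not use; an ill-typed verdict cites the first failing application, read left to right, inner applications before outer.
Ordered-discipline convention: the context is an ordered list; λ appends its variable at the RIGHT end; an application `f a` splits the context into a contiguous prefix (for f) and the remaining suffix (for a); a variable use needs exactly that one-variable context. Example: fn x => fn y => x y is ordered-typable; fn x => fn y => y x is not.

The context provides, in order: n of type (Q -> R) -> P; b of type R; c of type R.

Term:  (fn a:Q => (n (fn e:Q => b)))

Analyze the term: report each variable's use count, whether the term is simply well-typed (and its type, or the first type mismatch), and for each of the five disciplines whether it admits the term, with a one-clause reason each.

counts: n: 1, b: 1, c: 0, a [bound]: 0, e [bound]: 0
use order (left to right): n, b
typing: the term checks, with type Q -> P
ordered ✗ (c, a, e left unused)
linear ✗ (c, a, e left unused)
affine ✓ (none of n, b, c, a, e used more than once)
relevant ✗ (c, a, e left unused)
unrestricted ✓ (well-typed at Q -> P; no restrictions here)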